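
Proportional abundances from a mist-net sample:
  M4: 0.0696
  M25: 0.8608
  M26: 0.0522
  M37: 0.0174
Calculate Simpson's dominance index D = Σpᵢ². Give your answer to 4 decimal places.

D = 0.0696² + 0.8608² + 0.0522² + 0.0174² = 0.004844 + 0.740977 + 0.002725 + 0.000303 = 0.748848 (working shown to 6 dp, full precision carried).
To 4 decimal places, D = 0.7488.

0.7488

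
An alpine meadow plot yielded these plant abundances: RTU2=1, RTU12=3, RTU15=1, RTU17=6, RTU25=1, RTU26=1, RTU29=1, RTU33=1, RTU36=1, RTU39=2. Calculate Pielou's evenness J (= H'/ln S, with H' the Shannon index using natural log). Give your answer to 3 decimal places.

Total N = 1+3+1+6+1+1+1+1+1+2 = 18, so the proportions are 0.05556, 0.16667, 0.05556, 0.33333, 0.05556, 0.05556, 0.05556, 0.05556, 0.05556, 0.11111 (working shown to 5 dp, full precision carried).
H' = −Σ pᵢ ln pᵢ = −((-0.16058) + (-0.29863) + (-0.16058) + (-0.36620) + (-0.16058) + (-0.16058) + (-0.16058) + (-0.16058) + (-0.16058) + (-0.24414)) = 2.03300.
With S = 10 species, ln S = 2.30259, so J = 2.03300/2.30259 = 0.88292, i.e. 0.883 to 3 decimal places.

0.883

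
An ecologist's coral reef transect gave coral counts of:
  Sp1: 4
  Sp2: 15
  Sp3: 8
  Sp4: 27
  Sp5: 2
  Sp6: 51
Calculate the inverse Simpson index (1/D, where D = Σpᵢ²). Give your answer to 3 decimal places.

Total N = 4+15+8+27+2+51 = 107, so the proportions are 0.037383, 0.140187, 0.074766, 0.252336, 0.018692, 0.476636 (working shown to 6 dp, full precision carried).
D = 0.037383² + 0.140187² + 0.074766² + 0.252336² + 0.018692² + 0.476636² = 0.001398 + 0.019652 + 0.005590 + 0.063674 + 0.000349 + 0.227181 = 0.317844.
So 1/D = 3.14619, i.e. 3.146 to 3 decimal places.

3.146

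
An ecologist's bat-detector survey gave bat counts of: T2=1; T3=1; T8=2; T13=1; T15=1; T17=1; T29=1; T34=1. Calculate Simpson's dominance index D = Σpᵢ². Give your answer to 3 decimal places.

0.136

Total N = 1+1+2+1+1+1+1+1 = 9, so the proportions are 0.11111, 0.11111, 0.22222, 0.11111, 0.11111, 0.11111, 0.11111, 0.11111 (working shown to 5 dp, full precision carried).
D = 0.11111² + 0.11111² + 0.22222² + 0.11111² + 0.11111² + 0.11111² + 0.11111² + 0.11111² = 0.01235 + 0.01235 + 0.04938 + 0.01235 + 0.01235 + 0.01235 + 0.01235 + 0.01235 = 0.13580.
To 3 decimal places, D = 0.136.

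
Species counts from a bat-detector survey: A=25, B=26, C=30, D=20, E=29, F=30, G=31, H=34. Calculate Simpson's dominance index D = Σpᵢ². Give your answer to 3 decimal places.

0.128

Total N = 25+26+30+20+29+30+31+34 = 225, so the proportions are 0.11111, 0.11556, 0.13333, 0.08889, 0.12889, 0.13333, 0.13778, 0.15111 (working shown to 5 dp, full precision carried).
D = 0.11111² + 0.11556² + 0.13333² + 0.08889² + 0.12889² + 0.13333² + 0.13778² + 0.15111² = 0.01235 + 0.01335 + 0.01778 + 0.00790 + 0.01661 + 0.01778 + 0.01898 + 0.02283 = 0.12759.
To 3 decimal places, D = 0.128.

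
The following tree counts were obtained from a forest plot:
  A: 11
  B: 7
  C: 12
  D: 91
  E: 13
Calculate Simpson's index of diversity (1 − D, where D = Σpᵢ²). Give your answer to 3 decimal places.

0.512

Total N = 11+7+12+91+13 = 134, so the proportions are 0.08209, 0.05224, 0.08955, 0.6791, 0.09701 (working shown to 5 dp, full precision carried).
D = 0.08209² + 0.05224² + 0.08955² + 0.6791² + 0.09701² = 0.00674 + 0.00273 + 0.00802 + 0.46118 + 0.00941 = 0.48808.
So 1 − D = 0.51192, i.e. 0.512 to 3 decimal places.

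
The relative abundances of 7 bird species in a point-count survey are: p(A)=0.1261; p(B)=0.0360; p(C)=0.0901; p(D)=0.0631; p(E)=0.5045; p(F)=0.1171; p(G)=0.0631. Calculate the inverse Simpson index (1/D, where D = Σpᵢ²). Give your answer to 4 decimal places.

D = 0.1261² + 0.036² + 0.0901² + 0.0631² + 0.5045² + 0.1171² + 0.0631² = 0.01590121 + 0.00129600 + 0.00811801 + 0.00398161 + 0.25452025 + 0.01371241 + 0.00398161 = 0.30151110 (working shown to 8 dp, full precision carried).
So 1/D = 3.316627, i.e. 3.3166 to 4 decimal places.

3.3166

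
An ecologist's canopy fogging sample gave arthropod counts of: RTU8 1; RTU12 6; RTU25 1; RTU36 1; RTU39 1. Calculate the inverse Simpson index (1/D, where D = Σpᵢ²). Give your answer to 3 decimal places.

Total N = 1+6+1+1+1 = 10, so the proportions are 0.1, 0.6, 0.1, 0.1, 0.1 (working shown to 6 dp, full precision carried).
D = 0.1² + 0.6² + 0.1² + 0.1² + 0.1² = 0.010000 + 0.360000 + 0.010000 + 0.010000 + 0.010000 = 0.400000.
So 1/D = 2.50000, i.e. 2.500 to 3 decimal places.

2.500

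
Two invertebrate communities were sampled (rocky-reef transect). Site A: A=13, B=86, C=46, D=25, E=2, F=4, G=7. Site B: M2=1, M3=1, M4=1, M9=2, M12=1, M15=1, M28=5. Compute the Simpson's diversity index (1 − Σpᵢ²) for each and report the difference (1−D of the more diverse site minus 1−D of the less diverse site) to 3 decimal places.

Site A: N=183, proportions 0.07104, 0.46995, 0.25137, 0.13661, 0.01093, 0.02186, 0.03825, giving 1−D = 0.69020 (working shown to 5 dp, full precision carried).
Site B: N=12, proportions 0.08333, 0.08333, 0.08333, 0.16667, 0.08333, 0.08333, 0.41667, giving 1−D = 0.76389.
Difference = |0.69020 − 0.76389| = 0.07369, i.e. 0.074 to 3 decimal places.

0.074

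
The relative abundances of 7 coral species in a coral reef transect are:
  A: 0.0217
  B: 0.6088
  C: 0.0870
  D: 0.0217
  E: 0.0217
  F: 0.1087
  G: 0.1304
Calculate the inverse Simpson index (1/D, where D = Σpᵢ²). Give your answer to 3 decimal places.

D = 0.0217² + 0.6088² + 0.087² + 0.0217² + 0.0217² + 0.1087² + 0.1304² = 0.000471 + 0.370637 + 0.007569 + 0.000471 + 0.000471 + 0.011816 + 0.017004 = 0.408439 (working shown to 6 dp, full precision carried).
So 1/D = 2.44835, i.e. 2.448 to 3 decimal places.

2.448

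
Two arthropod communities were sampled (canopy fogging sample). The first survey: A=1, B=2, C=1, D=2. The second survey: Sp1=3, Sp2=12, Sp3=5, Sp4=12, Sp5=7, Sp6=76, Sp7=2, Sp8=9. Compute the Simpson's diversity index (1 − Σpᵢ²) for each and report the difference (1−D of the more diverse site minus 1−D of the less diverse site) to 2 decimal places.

0.11

The first survey: N=6, proportions 0.16667, 0.33333, 0.16667, 0.33333, giving 1−D = 0.72222 (working shown to 5 dp, full precision carried).
The second survey: N=126, proportions 0.02381, 0.09524, 0.03968, 0.09524, 0.05556, 0.60317, 0.01587, 0.07143, giving 1−D = 0.60746.
Difference = |0.72222 − 0.60746| = 0.11476, i.e. 0.11 to 2 decimal places.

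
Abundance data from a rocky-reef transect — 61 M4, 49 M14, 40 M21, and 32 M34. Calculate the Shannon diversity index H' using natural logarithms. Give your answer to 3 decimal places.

Total N = 61+49+40+32 = 182, so the proportions are 0.33516, 0.26923, 0.21978, 0.17582 (working shown to 5 dp, full precision carried).
Each pᵢ ln pᵢ term: 0.33516×(-1.09313)=-0.36638, 0.26923×(-1.31219)=-0.35328, 0.21978×(-1.51513)=-0.33299, 0.17582×(-1.73827)=-0.30563.
Sum = -1.35829, so H' = 1.358.

1.358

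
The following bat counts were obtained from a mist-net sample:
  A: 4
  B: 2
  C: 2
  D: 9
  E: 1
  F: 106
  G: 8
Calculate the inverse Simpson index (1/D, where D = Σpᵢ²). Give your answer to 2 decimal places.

Total N = 4+2+2+9+1+106+8 = 132, so the proportions are 0.0303, 0.01515, 0.01515, 0.06818, 0.00758, 0.80303, 0.06061 (working shown to 5 dp, full precision carried).
D = 0.0303² + 0.01515² + 0.01515² + 0.06818² + 0.00758² + 0.80303² + 0.06061² = 0.00092 + 0.00023 + 0.00023 + 0.00465 + 0.00006 + 0.64486 + 0.00367 = 0.65461.
So 1/D = 1.5276, i.e. 1.53 to 2 decimal places.

1.53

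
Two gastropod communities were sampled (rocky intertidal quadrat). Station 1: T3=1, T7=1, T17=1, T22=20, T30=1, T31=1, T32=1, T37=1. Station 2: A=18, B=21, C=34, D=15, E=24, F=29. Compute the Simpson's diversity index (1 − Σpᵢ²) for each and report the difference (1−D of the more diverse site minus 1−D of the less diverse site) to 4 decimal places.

Station 1: N=27, proportions 0.037037, 0.037037, 0.037037, 0.740741, 0.037037, 0.037037, 0.037037, 0.037037, giving 1−D = 0.441701 (working shown to 6 dp, full precision carried).
Station 2: N=141, proportions 0.12766, 0.148936, 0.241135, 0.106383, 0.170213, 0.205674, giving 1−D = 0.820784.
Difference = |0.441701 − 0.820784| = 0.379083, i.e. 0.3791 to 4 decimal places.

0.3791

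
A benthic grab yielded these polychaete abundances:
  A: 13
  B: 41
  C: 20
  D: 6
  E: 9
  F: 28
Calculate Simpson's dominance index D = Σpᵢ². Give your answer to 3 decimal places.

0.230

Total N = 13+41+20+6+9+28 = 117, so the proportions are 0.11111, 0.35043, 0.17094, 0.05128, 0.07692, 0.23932 (working shown to 5 dp, full precision carried).
D = 0.11111² + 0.35043² + 0.17094² + 0.05128² + 0.07692² + 0.23932² = 0.01235 + 0.12280 + 0.02922 + 0.00263 + 0.00592 + 0.05727 = 0.23018.
To 3 decimal places, D = 0.230.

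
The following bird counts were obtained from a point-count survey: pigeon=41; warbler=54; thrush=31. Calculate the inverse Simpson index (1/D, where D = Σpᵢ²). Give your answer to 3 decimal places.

2.856

Total N = 41+54+31 = 126, so the proportions are 0.325397, 0.428571, 0.246032 (working shown to 6 dp, full precision carried).
D = 0.325397² + 0.428571² + 0.246032² = 0.105883 + 0.183673 + 0.060532 = 0.350088.
So 1/D = 2.85642, i.e. 2.856 to 3 decimal places.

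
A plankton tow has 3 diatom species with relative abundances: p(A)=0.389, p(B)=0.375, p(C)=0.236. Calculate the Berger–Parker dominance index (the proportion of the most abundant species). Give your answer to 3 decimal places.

0.389

The largest proportion is 0.389, i.e. d = 0.389 to 3 decimal places.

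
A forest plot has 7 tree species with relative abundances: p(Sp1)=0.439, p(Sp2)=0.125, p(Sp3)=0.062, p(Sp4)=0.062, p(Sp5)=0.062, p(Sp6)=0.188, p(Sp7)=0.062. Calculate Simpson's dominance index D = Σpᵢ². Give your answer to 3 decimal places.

D = 0.439² + 0.125² + 0.062² + 0.062² + 0.062² + 0.188² + 0.062² = 0.19272 + 0.01562 + 0.00384 + 0.00384 + 0.00384 + 0.03534 + 0.00384 = 0.25907 (working shown to 5 dp, full precision carried).
To 3 decimal places, D = 0.259.

0.259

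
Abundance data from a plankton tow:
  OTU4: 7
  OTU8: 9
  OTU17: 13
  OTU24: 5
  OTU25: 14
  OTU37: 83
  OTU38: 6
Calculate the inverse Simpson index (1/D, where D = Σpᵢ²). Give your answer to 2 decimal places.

2.52

Total N = 7+9+13+5+14+83+6 = 137, so the proportions are 0.05109, 0.06569, 0.09489, 0.0365, 0.10219, 0.60584, 0.0438 (working shown to 5 dp, full precision carried).
D = 0.05109² + 0.06569² + 0.09489² + 0.0365² + 0.10219² + 0.60584² + 0.0438² = 0.00261 + 0.00432 + 0.00900 + 0.00133 + 0.01044 + 0.36704 + 0.00192 = 0.39666.
So 1/D = 2.5210, i.e. 2.52 to 2 decimal places.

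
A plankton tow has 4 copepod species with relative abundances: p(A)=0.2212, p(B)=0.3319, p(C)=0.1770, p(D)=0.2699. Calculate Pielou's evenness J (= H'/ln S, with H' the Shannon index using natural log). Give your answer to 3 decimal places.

H' = −Σ pᵢ ln pᵢ = −((-0.33372) + (-0.36606) + (-0.30649) + (-0.35349)) = 1.35976 (working shown to 5 dp, full precision carried).
With S = 4 species, ln S = 1.38629, so J = 1.35976/1.38629 = 0.98086, i.e. 0.981 to 3 decimal places.

0.981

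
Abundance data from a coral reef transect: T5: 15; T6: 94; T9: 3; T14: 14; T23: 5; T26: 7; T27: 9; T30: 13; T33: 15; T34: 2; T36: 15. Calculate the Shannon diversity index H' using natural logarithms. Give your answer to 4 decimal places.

Total N = 15+94+3+14+5+7+9+13+15+2+15 = 192, so the proportions are 0.078125, 0.489583, 0.015625, 0.072917, 0.026042, 0.036458, 0.046875, 0.067708, 0.078125, 0.010417, 0.078125 (working shown to 6 dp, full precision carried).
Each pᵢ ln pᵢ term: 0.078125×(-2.549445)=-0.199175, 0.489583×(-0.714201)=-0.349661, 0.015625×(-4.158883)=-0.064983, 0.072917×(-2.618438)=-0.190928, 0.026042×(-3.648057)=-0.095001, 0.036458×(-3.311585)=-0.120735, 0.046875×(-3.060271)=-0.143450, 0.067708×(-2.692546)=-0.182308, 0.078125×(-2.549445)=-0.199175, 0.010417×(-4.564348)=-0.047545, 0.078125×(-2.549445)=-0.199175.
Sum = -1.792137, so H' = 1.7921.

1.7921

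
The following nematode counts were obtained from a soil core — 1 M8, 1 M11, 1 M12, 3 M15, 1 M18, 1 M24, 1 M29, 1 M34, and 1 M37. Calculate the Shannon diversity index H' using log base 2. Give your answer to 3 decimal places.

3.027

Total N = 1+1+1+3+1+1+1+1+1 = 11, so the proportions are 0.09091, 0.09091, 0.09091, 0.27273, 0.09091, 0.09091, 0.09091, 0.09091, 0.09091 (working shown to 5 dp, full precision carried).
Each pᵢ log₂ pᵢ term: 0.09091×(-3.45943)=-0.31449, 0.09091×(-3.45943)=-0.31449, 0.09091×(-3.45943)=-0.31449, 0.27273×(-1.87447)=-0.51122, 0.09091×(-3.45943)=-0.31449, 0.09091×(-3.45943)=-0.31449, 0.09091×(-3.45943)=-0.31449, 0.09091×(-3.45943)=-0.31449, 0.09091×(-3.45943)=-0.31449.
Sum = -3.02717, so H' = 3.027.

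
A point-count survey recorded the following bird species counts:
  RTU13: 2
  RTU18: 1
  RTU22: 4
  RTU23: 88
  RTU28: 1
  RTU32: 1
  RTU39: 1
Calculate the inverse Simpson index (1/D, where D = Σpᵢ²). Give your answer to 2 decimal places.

Total N = 2+1+4+88+1+1+1 = 98, so the proportions are 0.02041, 0.0102, 0.04082, 0.89796, 0.0102, 0.0102, 0.0102 (working shown to 5 dp, full precision carried).
D = 0.02041² + 0.0102² + 0.04082² + 0.89796² + 0.0102² + 0.0102² + 0.0102² = 0.00042 + 0.00010 + 0.00167 + 0.80633 + 0.00010 + 0.00010 + 0.00010 = 0.80883.
So 1/D = 1.2364, i.e. 1.24 to 2 decimal places.

1.24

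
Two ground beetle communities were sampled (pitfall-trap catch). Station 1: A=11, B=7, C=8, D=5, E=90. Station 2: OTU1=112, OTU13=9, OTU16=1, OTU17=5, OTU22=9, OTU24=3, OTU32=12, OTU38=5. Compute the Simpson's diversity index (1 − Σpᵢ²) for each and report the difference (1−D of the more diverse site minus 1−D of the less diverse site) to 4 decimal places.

Station 1: N=121, proportions 0.090909, 0.057851, 0.066116, 0.041322, 0.743802, giving 1−D = 0.429069 (working shown to 6 dp, full precision carried).
Station 2: N=156, proportions 0.717949, 0.057692, 0.00641, 0.032051, 0.057692, 0.019231, 0.076923, 0.032051, giving 1−D = 0.469510.
Difference = |0.429069 − 0.469510| = 0.040441, i.e. 0.0404 to 4 decimal places.

0.0404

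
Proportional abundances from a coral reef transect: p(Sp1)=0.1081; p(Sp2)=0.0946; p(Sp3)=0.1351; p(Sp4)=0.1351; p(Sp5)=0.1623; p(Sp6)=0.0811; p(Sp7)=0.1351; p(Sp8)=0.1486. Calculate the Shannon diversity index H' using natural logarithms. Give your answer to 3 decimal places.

Each pᵢ ln pᵢ term (working shown to 5 dp, full precision carried): 0.1081×(-2.22470)=-0.24049, 0.0946×(-2.35810)=-0.22308, 0.1351×(-2.00174)=-0.27044, 0.1351×(-2.00174)=-0.27044, 0.1623×(-1.81831)=-0.29511, 0.0811×(-2.51207)=-0.20373, 0.1351×(-2.00174)=-0.27044, 0.1486×(-1.90650)=-0.28331.
Sum = -2.05702, so H' = 2.057.

2.057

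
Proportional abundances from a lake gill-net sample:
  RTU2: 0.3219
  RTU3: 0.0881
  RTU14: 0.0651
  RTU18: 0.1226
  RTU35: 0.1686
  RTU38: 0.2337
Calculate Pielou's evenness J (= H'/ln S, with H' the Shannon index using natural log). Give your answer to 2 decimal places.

0.92

H' = −Σ pᵢ ln pᵢ = −((-0.3649) + (-0.2140) + (-0.1778) + (-0.2573) + (-0.3001) + (-0.3397)) = 1.6539 (working shown to 4 dp, full precision carried).
With S = 6 species, ln S = 1.7918, so J = 1.6539/1.7918 = 0.9231, i.e. 0.92 to 2 decimal places.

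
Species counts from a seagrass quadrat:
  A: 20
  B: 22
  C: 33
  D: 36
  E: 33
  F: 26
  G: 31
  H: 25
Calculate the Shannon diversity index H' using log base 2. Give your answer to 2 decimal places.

2.97

Total N = 20+22+33+36+33+26+31+25 = 226, so the proportions are 0.0885, 0.0973, 0.146, 0.1593, 0.146, 0.115, 0.1372, 0.1106 (working shown to 4 dp, full precision carried).
Each pᵢ log₂ pᵢ term: 0.0885×(-3.4983)=-0.3096, 0.0973×(-3.3607)=-0.3272, 0.146×(-2.7758)=-0.4053, 0.1593×(-2.6503)=-0.4222, 0.146×(-2.7758)=-0.4053, 0.115×(-3.1197)=-0.3589, 0.1372×(-2.8660)=-0.3931, 0.1106×(-3.1763)=-0.3514.
Sum = -2.9729, so H' = 2.97.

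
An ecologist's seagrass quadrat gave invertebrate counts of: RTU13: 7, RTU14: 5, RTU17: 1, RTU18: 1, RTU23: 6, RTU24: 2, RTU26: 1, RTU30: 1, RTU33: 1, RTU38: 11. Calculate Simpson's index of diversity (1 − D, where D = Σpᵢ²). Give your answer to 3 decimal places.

Total N = 7+5+1+1+6+2+1+1+1+11 = 36, so the proportions are 0.19444, 0.13889, 0.02778, 0.02778, 0.16667, 0.05556, 0.02778, 0.02778, 0.02778, 0.30556 (working shown to 5 dp, full precision carried).
D = 0.19444² + 0.13889² + 0.02778² + 0.02778² + 0.16667² + 0.05556² + 0.02778² + 0.02778² + 0.02778² + 0.30556² = 0.03781 + 0.01929 + 0.00077 + 0.00077 + 0.02778 + 0.00309 + 0.00077 + 0.00077 + 0.00077 + 0.09336 = 0.18519.
So 1 − D = 0.81481, i.e. 0.815 to 3 decimal places.

0.815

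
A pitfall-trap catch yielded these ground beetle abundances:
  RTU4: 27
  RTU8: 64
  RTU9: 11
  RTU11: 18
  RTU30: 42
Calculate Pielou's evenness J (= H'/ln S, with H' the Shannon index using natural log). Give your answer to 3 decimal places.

Total N = 27+64+11+18+42 = 162, so the proportions are 0.16667, 0.39506, 0.0679, 0.11111, 0.25926 (working shown to 5 dp, full precision carried).
H' = −Σ pᵢ ln pᵢ = −((-0.29863) + (-0.36690) + (-0.18263) + (-0.24414) + (-0.34998)) = 1.44228.
With S = 5 species, ln S = 1.60944, so J = 1.44228/1.60944 = 0.89614, i.e. 0.896 to 3 decimal places.

0.896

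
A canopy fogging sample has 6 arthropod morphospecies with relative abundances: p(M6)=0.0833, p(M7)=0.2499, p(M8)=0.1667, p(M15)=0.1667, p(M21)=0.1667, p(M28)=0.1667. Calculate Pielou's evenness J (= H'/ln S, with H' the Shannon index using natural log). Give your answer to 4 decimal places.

H' = −Σ pᵢ ln pᵢ = −((-0.207026) + (-0.346535) + (-0.298653) + (-0.298653) + (-0.298653) + (-0.298653)) = 1.748173 (working shown to 6 dp, full precision carried).
With S = 6 species, ln S = 1.791759, so J = 1.748173/1.791759 = 0.975674, i.e. 0.9757 to 4 decimal places.

0.9757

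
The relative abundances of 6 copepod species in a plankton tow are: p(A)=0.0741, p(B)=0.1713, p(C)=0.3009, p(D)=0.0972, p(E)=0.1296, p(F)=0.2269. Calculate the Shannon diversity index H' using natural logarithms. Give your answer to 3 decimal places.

Each pᵢ ln pᵢ term (working shown to 5 dp, full precision carried): 0.0741×(-2.60234)=-0.19283, 0.1713×(-1.76434)=-0.30223, 0.3009×(-1.20098)=-0.36137, 0.0972×(-2.33098)=-0.22657, 0.1296×(-2.04330)=-0.26481, 0.2269×(-1.48325)=-0.33655.
Sum = -1.68437, so H' = 1.684.

1.684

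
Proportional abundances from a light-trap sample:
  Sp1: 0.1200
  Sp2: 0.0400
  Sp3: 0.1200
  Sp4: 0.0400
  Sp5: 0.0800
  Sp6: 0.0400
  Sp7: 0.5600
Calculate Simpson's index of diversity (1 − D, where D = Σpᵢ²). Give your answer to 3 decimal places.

0.646

D = 0.12² + 0.04² + 0.12² + 0.04² + 0.08² + 0.04² + 0.56² = 0.01440 + 0.00160 + 0.01440 + 0.00160 + 0.00640 + 0.00160 + 0.31360 = 0.35360 (working shown to 5 dp, full precision carried).
So 1 − D = 0.64640, i.e. 0.646 to 3 decimal places.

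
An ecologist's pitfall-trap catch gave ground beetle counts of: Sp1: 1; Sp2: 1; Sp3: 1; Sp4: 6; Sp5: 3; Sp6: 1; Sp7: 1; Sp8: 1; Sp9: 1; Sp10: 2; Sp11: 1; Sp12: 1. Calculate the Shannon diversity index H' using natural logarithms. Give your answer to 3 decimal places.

2.224

Total N = 1+1+1+6+3+1+1+1+1+2+1+1 = 20, so the proportions are 0.05, 0.05, 0.05, 0.3, 0.15, 0.05, 0.05, 0.05, 0.05, 0.1, 0.05, 0.05 (working shown to 5 dp, full precision carried).
Each pᵢ ln pᵢ term: 0.05×(-2.99573)=-0.14979, 0.05×(-2.99573)=-0.14979, 0.05×(-2.99573)=-0.14979, 0.3×(-1.20397)=-0.36119, 0.15×(-1.89712)=-0.28457, 0.05×(-2.99573)=-0.14979, 0.05×(-2.99573)=-0.14979, 0.05×(-2.99573)=-0.14979, 0.05×(-2.99573)=-0.14979, 0.1×(-2.30259)=-0.23026, 0.05×(-2.99573)=-0.14979, 0.05×(-2.99573)=-0.14979.
Sum = -2.22410, so H' = 2.224.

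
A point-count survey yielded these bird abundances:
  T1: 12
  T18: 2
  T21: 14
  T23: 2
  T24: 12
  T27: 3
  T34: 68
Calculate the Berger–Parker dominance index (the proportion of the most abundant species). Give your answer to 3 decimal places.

0.602

Total N = 12+2+14+2+12+3+68 = 113, so the proportions are 0.10619, 0.0177, 0.12389, 0.0177, 0.10619, 0.02655, 0.60177 (working shown to 5 dp, full precision carried).
The largest proportion is 0.60177, i.e. d = 0.602 to 3 decimal places.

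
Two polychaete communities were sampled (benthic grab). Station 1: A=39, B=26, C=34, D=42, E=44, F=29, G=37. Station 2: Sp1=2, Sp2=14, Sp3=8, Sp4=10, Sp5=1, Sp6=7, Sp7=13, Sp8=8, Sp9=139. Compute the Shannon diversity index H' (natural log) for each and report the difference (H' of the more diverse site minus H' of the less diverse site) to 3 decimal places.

0.719

Station 1: N=251, proportions 0.15538, 0.10359, 0.13546, 0.16733, 0.1753, 0.11554, 0.14741, giving H' = 1.93092 (working shown to 5 dp, full precision carried).
Station 2: N=202, proportions 0.0099, 0.06931, 0.0396, 0.0495, 0.00495, 0.03465, 0.06436, 0.0396, 0.68812, giving H' = 1.21179.
Difference = |1.93092 − 1.21179| = 0.71913, i.e. 0.719 to 3 decimal places.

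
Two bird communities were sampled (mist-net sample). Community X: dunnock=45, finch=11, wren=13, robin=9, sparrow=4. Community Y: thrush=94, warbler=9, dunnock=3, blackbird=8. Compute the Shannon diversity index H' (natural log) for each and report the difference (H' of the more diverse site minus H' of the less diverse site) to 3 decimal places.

0.639

Community X: N=82, proportions 0.54878, 0.13415, 0.15854, 0.10976, 0.04878, giving H' = 1.28061 (working shown to 5 dp, full precision carried).
Community Y: N=114, proportions 0.82456, 0.07895, 0.02632, 0.07018, giving H' = 0.64167.
Difference = |1.28061 − 0.64167| = 0.63894, i.e. 0.639 to 3 decimal places.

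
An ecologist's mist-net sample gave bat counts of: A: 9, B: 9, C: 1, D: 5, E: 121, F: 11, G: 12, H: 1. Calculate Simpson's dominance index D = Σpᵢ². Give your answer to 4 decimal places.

Total N = 9+9+1+5+121+11+12+1 = 169, so the proportions are 0.053254, 0.053254, 0.005917, 0.029586, 0.715976, 0.065089, 0.071006, 0.005917 (working shown to 6 dp, full precision carried).
D = 0.053254² + 0.053254² + 0.005917² + 0.029586² + 0.715976² + 0.065089² + 0.071006² + 0.005917² = 0.002836 + 0.002836 + 0.000035 + 0.000875 + 0.512622 + 0.004237 + 0.005042 + 0.000035 = 0.528518.
To 4 decimal places, D = 0.5285.

0.5285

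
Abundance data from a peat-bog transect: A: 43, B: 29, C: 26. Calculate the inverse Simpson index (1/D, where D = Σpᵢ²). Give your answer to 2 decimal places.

2.85

Total N = 43+29+26 = 98, so the proportions are 0.43878, 0.29592, 0.26531 (working shown to 5 dp, full precision carried).
D = 0.43878² + 0.29592² + 0.26531² = 0.19252 + 0.08757 + 0.07039 = 0.35048.
So 1/D = 2.8532, i.e. 2.85 to 2 decimal places.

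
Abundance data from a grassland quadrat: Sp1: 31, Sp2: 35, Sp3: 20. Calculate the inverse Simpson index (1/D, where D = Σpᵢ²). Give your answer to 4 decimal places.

2.8600

Total N = 31+35+20 = 86, so the proportions are 0.3604651, 0.4069767, 0.2325581 (working shown to 7 dp, full precision carried).
D = 0.3604651² + 0.4069767² + 0.2325581² = 0.1299351 + 0.1656301 + 0.0540833 = 0.3496485.
So 1/D = 2.860015, i.e. 2.8600 to 4 decimal places.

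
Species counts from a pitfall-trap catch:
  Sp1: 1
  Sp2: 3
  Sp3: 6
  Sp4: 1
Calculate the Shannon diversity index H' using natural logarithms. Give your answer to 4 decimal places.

Total N = 1+3+6+1 = 11, so the proportions are 0.090909, 0.272727, 0.545455, 0.090909 (working shown to 6 dp, full precision carried).
Each pᵢ ln pᵢ term: 0.090909×(-2.397895)=-0.217990, 0.272727×(-1.299283)=-0.354350, 0.545455×(-0.606136)=-0.330620, 0.090909×(-2.397895)=-0.217990.
Sum = -1.120950, so H' = 1.1210.

1.1210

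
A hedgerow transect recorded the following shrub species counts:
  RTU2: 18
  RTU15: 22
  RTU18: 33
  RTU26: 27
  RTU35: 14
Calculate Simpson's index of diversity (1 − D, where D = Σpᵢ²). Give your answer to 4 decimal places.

0.7829

Total N = 18+22+33+27+14 = 114, so the proportions are 0.157895, 0.192982, 0.289474, 0.236842, 0.122807 (working shown to 6 dp, full precision carried).
D = 0.157895² + 0.192982² + 0.289474² + 0.236842² + 0.122807² = 0.024931 + 0.037242 + 0.083795 + 0.056094 + 0.015082 = 0.217144.
So 1 − D = 0.782856, i.e. 0.7829 to 4 decimal places.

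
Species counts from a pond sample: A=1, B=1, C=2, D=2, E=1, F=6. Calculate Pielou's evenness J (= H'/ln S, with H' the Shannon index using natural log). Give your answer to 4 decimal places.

0.8510

Total N = 1+1+2+2+1+6 = 13, so the proportions are 0.076923, 0.076923, 0.153846, 0.153846, 0.076923, 0.461538 (working shown to 6 dp, full precision carried).
H' = −Σ pᵢ ln pᵢ = −((-0.197304) + (-0.197304) + (-0.287970) + (-0.287970) + (-0.197304) + (-0.356857)) = 1.524707.
With S = 6 species, ln S = 1.791759, so J = 1.524707/1.791759 = 0.850955, i.e. 0.8510 to 4 decimal places.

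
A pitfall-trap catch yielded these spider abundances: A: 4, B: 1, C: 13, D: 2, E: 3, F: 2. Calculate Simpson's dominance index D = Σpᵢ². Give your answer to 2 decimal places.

0.32

Total N = 4+1+13+2+3+2 = 25, so the proportions are 0.16, 0.04, 0.52, 0.08, 0.12, 0.08 (working shown to 4 dp, full precision carried).
D = 0.16² + 0.04² + 0.52² + 0.08² + 0.12² + 0.08² = 0.0256 + 0.0016 + 0.2704 + 0.0064 + 0.0144 + 0.0064 = 0.3248.
To 2 decimal places, D = 0.32.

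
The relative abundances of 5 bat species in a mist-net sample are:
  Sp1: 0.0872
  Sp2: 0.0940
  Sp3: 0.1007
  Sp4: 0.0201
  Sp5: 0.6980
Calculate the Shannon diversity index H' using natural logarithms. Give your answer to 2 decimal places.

1.00

Each pᵢ ln pᵢ term (working shown to 4 dp, full precision carried): 0.0872×(-2.4396)=-0.2127, 0.094×(-2.3645)=-0.2223, 0.1007×(-2.2956)=-0.2312, 0.0201×(-3.9070)=-0.0785, 0.698×(-0.3595)=-0.2510.
Sum = -0.9956, so H' = 1.00.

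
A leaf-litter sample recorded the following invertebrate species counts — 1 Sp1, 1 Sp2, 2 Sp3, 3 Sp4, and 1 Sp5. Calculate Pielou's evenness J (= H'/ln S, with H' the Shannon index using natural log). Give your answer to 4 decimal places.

Total N = 1+1+2+3+1 = 8, so the proportions are 0.125, 0.125, 0.25, 0.375, 0.125 (working shown to 6 dp, full precision carried).
H' = −Σ pᵢ ln pᵢ = −((-0.259930) + (-0.259930) + (-0.346574) + (-0.367811) + (-0.259930)) = 1.494175.
With S = 5 species, ln S = 1.609438, so J = 1.494175/1.609438 = 0.928383, i.e. 0.9284 to 4 decimal places.

0.9284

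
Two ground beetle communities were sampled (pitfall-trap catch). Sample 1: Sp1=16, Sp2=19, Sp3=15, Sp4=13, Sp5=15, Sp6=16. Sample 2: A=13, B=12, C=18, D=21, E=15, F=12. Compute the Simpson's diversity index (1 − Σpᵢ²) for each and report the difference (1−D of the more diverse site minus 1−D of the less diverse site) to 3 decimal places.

Sample 1: N=94, proportions 0.1702128, 0.2021277, 0.1595745, 0.1382979, 0.1595745, 0.1702128, giving 1−D = 0.8311453 (working shown to 7 dp, full precision carried).
Sample 2: N=91, proportions 0.1428571, 0.1318681, 0.1978022, 0.2307692, 0.1648352, 0.1318681, giving 1−D = 0.8252626.
Difference = |0.8311453 − 0.8252626| = 0.0058827, i.e. 0.006 to 3 decimal places.

0.006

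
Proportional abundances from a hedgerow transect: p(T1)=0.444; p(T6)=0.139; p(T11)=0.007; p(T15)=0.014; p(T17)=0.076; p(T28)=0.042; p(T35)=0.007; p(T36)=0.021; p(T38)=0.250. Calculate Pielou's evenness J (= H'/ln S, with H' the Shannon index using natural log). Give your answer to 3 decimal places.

H' = −Σ pᵢ ln pᵢ = −((-0.36050) + (-0.27429) + (-0.03473) + (-0.05976) + (-0.19585) + (-0.13314) + (-0.03473) + (-0.08113) + (-0.34657)) = 1.52071 (working shown to 5 dp, full precision carried).
With S = 9 species, ln S = 2.19722, so J = 1.52071/2.19722 = 0.69210, i.e. 0.692 to 3 decimal places.

0.692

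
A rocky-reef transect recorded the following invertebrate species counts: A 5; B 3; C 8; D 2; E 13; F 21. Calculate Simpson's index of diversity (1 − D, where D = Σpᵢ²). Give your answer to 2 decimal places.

Total N = 5+3+8+2+13+21 = 52, so the proportions are 0.0962, 0.0577, 0.1538, 0.0385, 0.25, 0.4038 (working shown to 4 dp, full precision carried).
D = 0.0962² + 0.0577² + 0.1538² + 0.0385² + 0.25² + 0.4038² = 0.0092 + 0.0033 + 0.0237 + 0.0015 + 0.0625 + 0.1631 = 0.2633.
So 1 − D = 0.7367, i.e. 0.74 to 2 decimal places.

0.74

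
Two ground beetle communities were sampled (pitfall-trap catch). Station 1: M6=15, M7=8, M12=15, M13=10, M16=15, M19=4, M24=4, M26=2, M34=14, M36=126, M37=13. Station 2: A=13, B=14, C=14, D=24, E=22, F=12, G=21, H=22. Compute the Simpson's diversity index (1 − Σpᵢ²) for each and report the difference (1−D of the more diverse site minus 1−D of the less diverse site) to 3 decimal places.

0.202

Station 1: N=226, proportions 0.06637, 0.0354, 0.06637, 0.04425, 0.06637, 0.0177, 0.0177, 0.00885, 0.06195, 0.55752, 0.05752, giving 1−D = 0.66489 (working shown to 5 dp, full precision carried).
Station 2: N=142, proportions 0.09155, 0.09859, 0.09859, 0.16901, 0.15493, 0.08451, 0.14789, 0.15493, giving 1−D = 0.86659.
Difference = |0.66489 − 0.86659| = 0.20170, i.e. 0.202 to 3 decimal places.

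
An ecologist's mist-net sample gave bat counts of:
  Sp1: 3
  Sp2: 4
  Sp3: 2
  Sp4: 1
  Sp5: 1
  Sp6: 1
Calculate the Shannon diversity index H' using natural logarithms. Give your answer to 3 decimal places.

1.633

Total N = 3+4+2+1+1+1 = 12, so the proportions are 0.25, 0.33333, 0.16667, 0.08333, 0.08333, 0.08333 (working shown to 5 dp, full precision carried).
Each pᵢ ln pᵢ term: 0.25×(-1.38629)=-0.34657, 0.33333×(-1.09861)=-0.36620, 0.16667×(-1.79176)=-0.29863, 0.08333×(-2.48491)=-0.20708, 0.08333×(-2.48491)=-0.20708, 0.08333×(-2.48491)=-0.20708.
Sum = -1.63263, so H' = 1.633.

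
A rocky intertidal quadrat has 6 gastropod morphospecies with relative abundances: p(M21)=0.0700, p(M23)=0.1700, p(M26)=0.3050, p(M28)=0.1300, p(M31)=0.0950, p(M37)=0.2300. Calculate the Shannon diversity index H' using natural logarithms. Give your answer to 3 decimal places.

1.676

Each pᵢ ln pᵢ term (working shown to 5 dp, full precision carried): 0.07×(-2.65926)=-0.18615, 0.17×(-1.77196)=-0.30123, 0.305×(-1.18744)=-0.36217, 0.13×(-2.04022)=-0.26523, 0.095×(-2.35388)=-0.22362, 0.23×(-1.46968)=-0.33803.
Sum = -1.67642, so H' = 1.676.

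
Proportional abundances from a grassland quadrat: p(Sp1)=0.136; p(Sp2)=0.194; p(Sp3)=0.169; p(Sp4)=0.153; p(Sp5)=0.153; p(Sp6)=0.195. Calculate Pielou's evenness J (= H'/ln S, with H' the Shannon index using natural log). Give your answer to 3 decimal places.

0.995

H' = −Σ pᵢ ln pᵢ = −((-0.27133) + (-0.31814) + (-0.30046) + (-0.28723) + (-0.28723) + (-0.31878)) = 1.78317 (working shown to 5 dp, full precision carried).
With S = 6 species, ln S = 1.79176, so J = 1.78317/1.79176 = 0.99520, i.e. 0.995 to 3 decimal places.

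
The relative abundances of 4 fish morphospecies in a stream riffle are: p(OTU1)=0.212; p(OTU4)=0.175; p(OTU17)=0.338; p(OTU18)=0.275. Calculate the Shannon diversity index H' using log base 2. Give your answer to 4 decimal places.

Each pᵢ log₂ pᵢ term (working shown to 6 dp, full precision carried): 0.212×(-2.237864)=-0.474427, 0.175×(-2.514573)=-0.440050, 0.338×(-1.564905)=-0.528938, 0.275×(-1.862496)=-0.512187.
Sum = -1.955602, so H' = 1.9556.

1.9556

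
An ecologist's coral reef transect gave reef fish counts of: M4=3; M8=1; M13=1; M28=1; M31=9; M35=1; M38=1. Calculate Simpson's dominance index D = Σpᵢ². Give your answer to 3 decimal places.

0.329

Total N = 3+1+1+1+9+1+1 = 17, so the proportions are 0.17647, 0.05882, 0.05882, 0.05882, 0.52941, 0.05882, 0.05882 (working shown to 5 dp, full precision carried).
D = 0.17647² + 0.05882² + 0.05882² + 0.05882² + 0.52941² + 0.05882² + 0.05882² = 0.03114 + 0.00346 + 0.00346 + 0.00346 + 0.28028 + 0.00346 + 0.00346 = 0.32872.
To 3 decimal places, D = 0.329.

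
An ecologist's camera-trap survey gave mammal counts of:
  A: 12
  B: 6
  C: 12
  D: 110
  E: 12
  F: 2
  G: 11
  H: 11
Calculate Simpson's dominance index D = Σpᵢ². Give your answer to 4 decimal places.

0.4137

Total N = 12+6+12+110+12+2+11+11 = 176, so the proportions are 0.068182, 0.034091, 0.068182, 0.625, 0.068182, 0.011364, 0.0625, 0.0625 (working shown to 6 dp, full precision carried).
D = 0.068182² + 0.034091² + 0.068182² + 0.625² + 0.068182² + 0.011364² + 0.0625² + 0.0625² = 0.004649 + 0.001162 + 0.004649 + 0.390625 + 0.004649 + 0.000129 + 0.003906 + 0.003906 = 0.413675.
To 4 decimal places, D = 0.4137.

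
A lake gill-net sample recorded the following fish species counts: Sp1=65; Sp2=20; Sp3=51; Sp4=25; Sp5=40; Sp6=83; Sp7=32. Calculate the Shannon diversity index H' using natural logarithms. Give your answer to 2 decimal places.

1.84

Total N = 65+20+51+25+40+83+32 = 316, so the proportions are 0.2057, 0.0633, 0.1614, 0.0791, 0.1266, 0.2627, 0.1013 (working shown to 4 dp, full precision carried).
Each pᵢ ln pᵢ term: 0.2057×(-1.5814)=-0.3253, 0.0633×(-2.7600)=-0.1747, 0.1614×(-1.8239)=-0.2944, 0.0791×(-2.5369)=-0.2007, 0.1266×(-2.0669)=-0.2616, 0.2627×(-1.3369)=-0.3511, 0.1013×(-2.2900)=-0.2319.
Sum = -1.8397, so H' = 1.84.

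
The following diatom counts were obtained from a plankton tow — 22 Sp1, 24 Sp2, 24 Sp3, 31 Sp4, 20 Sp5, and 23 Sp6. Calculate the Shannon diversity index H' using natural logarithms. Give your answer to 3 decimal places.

Total N = 22+24+24+31+20+23 = 144, so the proportions are 0.15278, 0.16667, 0.16667, 0.21528, 0.13889, 0.15972 (working shown to 5 dp, full precision carried).
Each pᵢ ln pᵢ term: 0.15278×(-1.87877)=-0.28703, 0.16667×(-1.79176)=-0.29863, 0.16667×(-1.79176)=-0.29863, 0.21528×(-1.53583)=-0.33063, 0.13889×(-1.97408)=-0.27418, 0.15972×(-1.83432)=-0.29298.
Sum = -1.78208, so H' = 1.782.

1.782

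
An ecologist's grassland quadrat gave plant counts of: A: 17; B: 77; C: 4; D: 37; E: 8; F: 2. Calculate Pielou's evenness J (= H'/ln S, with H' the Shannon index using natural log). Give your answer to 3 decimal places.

Total N = 17+77+4+37+8+2 = 145, so the proportions are 0.11724, 0.53103, 0.02759, 0.25517, 0.05517, 0.01379 (working shown to 5 dp, full precision carried).
H' = −Σ pᵢ ln pᵢ = −((-0.25131) + (-0.33611) + (-0.09905) + (-0.34852) + (-0.15985) + (-0.05908)) = 1.25392.
With S = 6 species, ln S = 1.79176, so J = 1.25392/1.79176 = 0.69982, i.e. 0.700 to 3 decimal places.

0.700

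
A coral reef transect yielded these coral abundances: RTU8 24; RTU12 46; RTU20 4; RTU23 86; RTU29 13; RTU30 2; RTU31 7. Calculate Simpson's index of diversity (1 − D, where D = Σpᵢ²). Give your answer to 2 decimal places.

0.69

Total N = 24+46+4+86+13+2+7 = 182, so the proportions are 0.1319, 0.2527, 0.022, 0.4725, 0.0714, 0.011, 0.0385 (working shown to 4 dp, full precision carried).
D = 0.1319² + 0.2527² + 0.022² + 0.4725² + 0.0714² + 0.011² + 0.0385² = 0.0174 + 0.0639 + 0.0005 + 0.2233 + 0.0051 + 0.0001 + 0.0015 = 0.3117.
So 1 − D = 0.6883, i.e. 0.69 to 2 decimal places.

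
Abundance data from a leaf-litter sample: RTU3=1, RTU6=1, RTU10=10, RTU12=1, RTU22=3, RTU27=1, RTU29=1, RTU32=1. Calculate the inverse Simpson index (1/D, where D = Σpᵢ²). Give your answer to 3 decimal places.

3.139

Total N = 1+1+10+1+3+1+1+1 = 19, so the proportions are 0.052632, 0.052632, 0.526316, 0.052632, 0.157895, 0.052632, 0.052632, 0.052632 (working shown to 6 dp, full precision carried).
D = 0.052632² + 0.052632² + 0.526316² + 0.052632² + 0.157895² + 0.052632² + 0.052632² + 0.052632² = 0.002770 + 0.002770 + 0.277008 + 0.002770 + 0.024931 + 0.002770 + 0.002770 + 0.002770 = 0.318560.
So 1/D = 3.13913, i.e. 3.139 to 3 decimal places.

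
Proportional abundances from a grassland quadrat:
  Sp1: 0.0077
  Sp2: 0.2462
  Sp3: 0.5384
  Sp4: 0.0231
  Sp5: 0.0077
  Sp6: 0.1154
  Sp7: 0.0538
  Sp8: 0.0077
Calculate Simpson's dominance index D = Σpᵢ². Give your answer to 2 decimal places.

0.37

D = 0.0077² + 0.2462² + 0.5384² + 0.0231² + 0.0077² + 0.1154² + 0.0538² + 0.0077² = 0.0001 + 0.0606 + 0.2899 + 0.0005 + 0.0001 + 0.0133 + 0.0029 + 0.0001 = 0.3674 (working shown to 4 dp, full precision carried).
To 2 decimal places, D = 0.37.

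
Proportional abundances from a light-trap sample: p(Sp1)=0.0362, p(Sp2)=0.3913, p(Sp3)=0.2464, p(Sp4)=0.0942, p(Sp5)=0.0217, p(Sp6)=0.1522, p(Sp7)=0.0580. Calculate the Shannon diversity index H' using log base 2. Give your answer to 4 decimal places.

2.2935

Each pᵢ log₂ pᵢ term (working shown to 6 dp, full precision carried): 0.0362×(-4.787866)=-0.173321, 0.3913×(-1.353653)=-0.529684, 0.2464×(-2.020926)=-0.497956, 0.0942×(-3.408129)=-0.321046, 0.0217×(-5.526161)=-0.119918, 0.1522×(-2.715960)=-0.413369, 0.058×(-4.107803)=-0.238253.
Sum = -2.293546, so H' = 2.2935.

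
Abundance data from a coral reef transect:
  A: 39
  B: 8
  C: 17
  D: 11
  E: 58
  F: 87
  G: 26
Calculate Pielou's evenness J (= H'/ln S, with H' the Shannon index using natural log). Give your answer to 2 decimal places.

0.86

Total N = 39+8+17+11+58+87+26 = 246, so the proportions are 0.1585, 0.0325, 0.0691, 0.0447, 0.2358, 0.3537, 0.1057 (working shown to 4 dp, full precision carried).
H' = −Σ pᵢ ln pᵢ = −((-0.2920) + (-0.1114) + (-0.1847) + (-0.1390) + (-0.3407) + (-0.3676) + (-0.2375)) = 1.6728.
With S = 7 species, ln S = 1.9459, so J = 1.6728/1.9459 = 0.8596, i.e. 0.86 to 2 decimal places.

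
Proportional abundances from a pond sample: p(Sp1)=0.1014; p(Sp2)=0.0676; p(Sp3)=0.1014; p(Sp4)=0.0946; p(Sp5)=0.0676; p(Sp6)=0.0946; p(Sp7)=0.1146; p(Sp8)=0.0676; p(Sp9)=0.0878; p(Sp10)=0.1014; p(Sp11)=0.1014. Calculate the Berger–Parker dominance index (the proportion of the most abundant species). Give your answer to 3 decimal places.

The largest proportion is 0.1146, i.e. d = 0.115 to 3 decimal places.

0.115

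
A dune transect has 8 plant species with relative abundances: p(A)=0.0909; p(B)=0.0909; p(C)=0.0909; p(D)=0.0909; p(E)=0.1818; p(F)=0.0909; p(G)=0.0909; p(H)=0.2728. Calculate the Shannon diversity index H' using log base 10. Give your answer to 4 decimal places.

0.8565

Each pᵢ log₁₀ pᵢ term (working shown to 6 dp, full precision carried): 0.0909×(-1.041436)=-0.094667, 0.0909×(-1.041436)=-0.094667, 0.0909×(-1.041436)=-0.094667, 0.0909×(-1.041436)=-0.094667, 0.1818×(-0.740406)=-0.134606, 0.0909×(-1.041436)=-0.094667, 0.0909×(-1.041436)=-0.094667, 0.2728×(-0.564156)=-0.153902.
Sum = -0.856507, so H' = 0.8565.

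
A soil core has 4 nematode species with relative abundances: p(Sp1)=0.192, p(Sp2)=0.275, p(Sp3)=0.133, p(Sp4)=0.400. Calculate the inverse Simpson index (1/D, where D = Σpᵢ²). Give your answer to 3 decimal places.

D = 0.192² + 0.275² + 0.133² + 0.4² = 0.0368640 + 0.0756250 + 0.0176890 + 0.1600000 = 0.2901780 (working shown to 7 dp, full precision carried).
So 1/D = 3.44616, i.e. 3.446 to 3 decimal places.

3.446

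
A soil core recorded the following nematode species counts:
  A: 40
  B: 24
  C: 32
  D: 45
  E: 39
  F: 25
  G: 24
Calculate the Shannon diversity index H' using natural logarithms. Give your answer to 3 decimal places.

1.916

Total N = 40+24+32+45+39+25+24 = 229, so the proportions are 0.17467, 0.1048, 0.13974, 0.19651, 0.17031, 0.10917, 0.1048 (working shown to 5 dp, full precision carried).
Each pᵢ ln pᵢ term: 0.17467×(-1.74484)=-0.30478, 0.1048×(-2.25567)=-0.23640, 0.13974×(-1.96799)=-0.27500, 0.19651×(-1.62706)=-0.31973, 0.17031×(-1.77016)=-0.30147, 0.10917×(-2.21485)=-0.24180, 0.1048×(-2.25567)=-0.23640.
Sum = -1.91557, so H' = 1.916.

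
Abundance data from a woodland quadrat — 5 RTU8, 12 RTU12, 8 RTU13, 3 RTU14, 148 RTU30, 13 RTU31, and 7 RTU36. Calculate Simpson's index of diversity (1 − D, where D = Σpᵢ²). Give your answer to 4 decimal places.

0.4178

Total N = 5+12+8+3+148+13+7 = 196, so the proportions are 0.02551, 0.061224, 0.040816, 0.015306, 0.755102, 0.066327, 0.035714 (working shown to 6 dp, full precision carried).
D = 0.02551² + 0.061224² + 0.040816² + 0.015306² + 0.755102² + 0.066327² + 0.035714² = 0.000651 + 0.003748 + 0.001666 + 0.000234 + 0.570179 + 0.004399 + 0.001276 = 0.582153.
So 1 − D = 0.417847, i.e. 0.4178 to 4 decimal places.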